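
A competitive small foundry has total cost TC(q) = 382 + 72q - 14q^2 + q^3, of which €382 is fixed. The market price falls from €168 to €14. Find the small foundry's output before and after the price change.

MC = 72 - 28q + 3q^2; the shutdown threshold is min AVC = €23 (at q = 7).
At P = €168 ≥ min AVC, set P = MC on the rising branch: q = 12.
At P = €14 < min AVC = €23, price no longer covers variable cost at any output, so the firm shuts down: q = 0.

Output falls from 12 to 0 (the firm shuts down)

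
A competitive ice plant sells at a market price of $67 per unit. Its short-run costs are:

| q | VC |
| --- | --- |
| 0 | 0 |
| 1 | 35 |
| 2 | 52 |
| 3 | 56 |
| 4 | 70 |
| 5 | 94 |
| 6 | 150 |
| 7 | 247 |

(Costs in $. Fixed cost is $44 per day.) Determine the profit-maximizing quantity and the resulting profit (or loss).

q = 6; profit = $208

Profit at each row (π = 67q − TC): q=0: -44; q=1: -12; q=2: 38; q=3: 101; q=4: 154; q=5: 197; q=6: 208; q=7: 178.
Profit is maximized at q = 6. AVC there is 150/6 = $25 ≤ P, so producing beats shutting down (which would give -$44).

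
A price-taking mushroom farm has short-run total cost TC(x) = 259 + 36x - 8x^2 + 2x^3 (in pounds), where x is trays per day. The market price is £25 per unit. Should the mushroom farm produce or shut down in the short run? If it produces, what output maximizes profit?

Shut down

Variable cost is VC = 36x - 8x^2 + 2x^3, so AVC = VC/x = 36 - 8x + 2x^2 and MC = dTC/dx = 36 - 16x + 6x^2.
The AVC parabola has its vertex at x = 8/4 = 2, where AVC = 36 - 8·2 + 2·2^2 = £28.
With P < min AVC (£25 < £28), every unit sold adds to the loss.
Best response: produce nothing and absorb the £259 fixed cost.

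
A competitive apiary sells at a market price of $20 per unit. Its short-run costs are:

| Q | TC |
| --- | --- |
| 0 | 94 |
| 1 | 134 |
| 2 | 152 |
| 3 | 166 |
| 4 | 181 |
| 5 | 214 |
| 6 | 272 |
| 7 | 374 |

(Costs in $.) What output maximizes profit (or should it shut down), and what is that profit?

Tabulate TR − TC: Q=0: -94; Q=1: -114; Q=2: -112; Q=3: -106; Q=4: -101; Q=5: -114; Q=6: -152; Q=7: -234.
Profit is highest at Q = 0. Equivalently, the lowest AVC in the table is 87/4 ≈ $21.75 at Q = 4, and P = $20 falls below it — price never covers variable cost, so the firm shuts down and loses only its fixed cost.

Q = 0 (shut down); profit = -$94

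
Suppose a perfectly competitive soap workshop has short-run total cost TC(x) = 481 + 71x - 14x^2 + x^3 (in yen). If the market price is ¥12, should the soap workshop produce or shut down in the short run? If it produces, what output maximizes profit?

Shut down

Variable cost is VC = 71x - 14x^2 + x^3, so AVC = VC/x = 71 - 14x + x^2 and MC = dTC/dx = 71 - 28x + 3x^2.
AVC is minimized where dAVC/dx = -14 + 2x = 0, at x = 7; min AVC = 71 - 14·7 + 7^2 = ¥22.
P = ¥12 lies below min AVC = ¥22; no output level covers variable cost.
Best response: produce nothing and absorb the ¥481 fixed cost.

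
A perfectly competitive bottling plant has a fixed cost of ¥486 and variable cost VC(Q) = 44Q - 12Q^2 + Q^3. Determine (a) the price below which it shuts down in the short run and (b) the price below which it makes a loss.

AVC = 44 - 12Q + Q^2; minimized at Q = 6, giving min AVC = ¥8. That is the shutdown price.
ATC = 486/Q + 44 - 12Q + Q^2. Setting dATC/dQ = −486/Q^2 − 12 + 2Q = 0 gives Q = 9 (since 2·9^3 − 12·9^2 = 486).
min ATC = 486/9 + 44 − 12·9 + 9^2 = ¥71. That is the break-even price.
Between these two prices the firm operates at a loss; above ¥71 it earns a profit.

Shutdown price = ¥8; break-even price = ¥71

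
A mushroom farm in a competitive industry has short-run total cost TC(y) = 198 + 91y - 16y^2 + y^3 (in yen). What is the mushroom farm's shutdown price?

¥27 per unit

Short-run supply begins at min AVC. From VC = 91y - 16y^2 + y^3, AVC = 91 - 16y + y^2.
dAVC/dy = -16 + 2y = 0 gives y = 8. min AVC = 91 - 16·8 + 8^2 = 27.
The firm shuts down for any P below ¥27.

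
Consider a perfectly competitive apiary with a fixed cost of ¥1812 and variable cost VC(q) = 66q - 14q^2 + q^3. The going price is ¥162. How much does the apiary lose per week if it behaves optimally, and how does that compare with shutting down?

Profit = -¥372 at q = 12

AVC = 66 - 14q + q^2; min AVC = ¥17 at q = 7. Since P = ¥162 ≥ min AVC, the firm produces.
With MC = 66 - 28q + 3q^2, P = MC on the upward-sloping part at q* = 12.
TR = 162·12 = 1944. TC = 1812 + 504 = 2316. Profit = 1944 − 2316 = -¥372.
Shutting down would mean losing the fixed cost of ¥1812, so operating at a loss of ¥372 is better by ¥1440.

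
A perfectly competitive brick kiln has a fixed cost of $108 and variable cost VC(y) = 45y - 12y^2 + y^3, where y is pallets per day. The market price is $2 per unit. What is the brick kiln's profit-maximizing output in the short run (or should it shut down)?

Strip out fixed cost: VC = 45y - 12y^2 + y^3. Then AVC = 45 - 12y + y^2 and MC = 45 - 24y + 3y^2.
AVC hits its minimum where MC = AVC, at y = 6, giving min AVC = 45 - 12·6 + 6^2 = $9.
With P < min AVC ($2 < $9), every unit sold adds to the loss.
Shutting down limits the loss to fixed cost, $108.

Shut down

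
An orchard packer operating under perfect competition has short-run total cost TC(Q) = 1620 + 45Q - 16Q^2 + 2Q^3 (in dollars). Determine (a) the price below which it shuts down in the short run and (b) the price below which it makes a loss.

AVC = 45 - 16Q + 2Q^2; minimized at Q = 4, giving min AVC = $13. That is the shutdown price.
ATC = 1620/Q + 45 - 16Q + 2Q^2. Setting dATC/dQ = −1620/Q^2 − 16 + 4Q = 0 gives Q = 9 (since 4·9^3 − 16·9^2 = 1620).
min ATC = 1620/9 + 45 − 16·9 + 2·9^2 = $243. That is the break-even price.
Between these two prices the firm operates at a loss; above $243 it earns a profit.

Shutdown price = $13; break-even price = $243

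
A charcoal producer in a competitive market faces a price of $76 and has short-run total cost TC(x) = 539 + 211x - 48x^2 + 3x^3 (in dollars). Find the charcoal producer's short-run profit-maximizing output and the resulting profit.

AVC = 211 - 48x + 3x^2 has its minimum $19 at x = 8; price $76 clears that bar, so the firm operates.
With MC = 211 - 96x + 9x^2, P = MC on the upward-sloping part at x* = 9.
TR = 76·9 = 684. TC = 539 + 198 = 737. Profit = 684 − 737 = -$53.
Shutting down would mean losing the fixed cost of $539, so operating at a loss of $53 is better by $486.

Profit = -$53 at x = 9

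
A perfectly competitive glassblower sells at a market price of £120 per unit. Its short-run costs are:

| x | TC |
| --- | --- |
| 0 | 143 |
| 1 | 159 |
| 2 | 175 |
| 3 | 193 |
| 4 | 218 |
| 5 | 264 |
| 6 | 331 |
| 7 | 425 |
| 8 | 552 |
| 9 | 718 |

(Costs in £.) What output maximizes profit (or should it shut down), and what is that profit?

Profit at each row (π = 120x − TC): x=0: -143; x=1: -39; x=2: 65; x=3: 167; x=4: 262; x=5: 336; x=6: 389; x=7: 415; x=8: 408; x=9: 362.
Profit is maximized at x = 7. AVC there is 282/7 = £40.29 ≤ P, so producing beats shutting down (which would give -£143).

x = 7; profit = £415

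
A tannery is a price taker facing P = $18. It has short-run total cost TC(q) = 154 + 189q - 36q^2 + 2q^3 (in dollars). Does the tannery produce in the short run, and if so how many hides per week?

Variable cost is VC = 189q - 36q^2 + 2q^3, so AVC = VC/q = 189 - 36q + 2q^2 and MC = dTC/dq = 189 - 72q + 6q^2.
The AVC parabola has its vertex at q = 36/4 = 9, where AVC = 189 - 36·9 + 2·9^2 = $27.
Since P = $18 < min AVC = $27, price fails to cover variable cost at any output.
Best response: produce nothing and absorb the $154 fixed cost.

Shut down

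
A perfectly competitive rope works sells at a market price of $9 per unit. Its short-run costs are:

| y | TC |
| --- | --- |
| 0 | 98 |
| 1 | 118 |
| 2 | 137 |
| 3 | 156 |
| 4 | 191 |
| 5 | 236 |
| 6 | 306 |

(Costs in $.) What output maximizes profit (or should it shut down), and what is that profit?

Tabulate TR − TC: y=0: -98; y=1: -109; y=2: -119; y=3: -129; y=4: -155; y=5: -191; y=6: -252.
Profit is highest at y = 0. Equivalently, the lowest AVC in the table is 58/3 ≈ $19.33 at y = 3, and P = $9 falls below it — price never covers variable cost, so the firm shuts down and loses only its fixed cost.

y = 0 (shut down); profit = -$98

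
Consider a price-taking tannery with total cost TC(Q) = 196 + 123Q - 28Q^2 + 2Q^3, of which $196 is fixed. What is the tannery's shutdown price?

$25 per unit

Short-run supply begins at min AVC. From VC = 123Q - 28Q^2 + 2Q^3, AVC = 123 - 28Q + 2Q^2.
dAVC/dQ = -28 + 4Q = 0 gives Q = 7. min AVC = 123 - 28·7 + 2·7^2 = 25.
The firm shuts down for any P below $25.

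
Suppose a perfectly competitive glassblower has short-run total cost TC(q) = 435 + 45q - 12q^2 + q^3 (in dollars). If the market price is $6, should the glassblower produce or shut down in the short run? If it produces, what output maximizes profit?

Strip out fixed cost: VC = 45q - 12q^2 + q^3. Then AVC = 45 - 12q + q^2 and MC = 45 - 24q + 3q^2.
AVC is minimized where dAVC/dq = -12 + 2q = 0, at q = 6; min AVC = 45 - 12·6 + 6^2 = $9.
P = $6 lies below min AVC = $9; no output level covers variable cost.
Shutting down limits the loss to fixed cost, $435.

Shut down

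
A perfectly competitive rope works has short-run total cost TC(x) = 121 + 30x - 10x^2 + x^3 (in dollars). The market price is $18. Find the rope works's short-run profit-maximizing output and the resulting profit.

Profit = -$49 at x = 6

AVC = 30 - 10x + x^2 has its minimum $5 at x = 5; price $18 clears that bar, so the firm operates.
With MC = 30 - 20x + 3x^2, P = MC on the upward-sloping part at x* = 6.
TR = 18·6 = 108. TC = 121 + 36 = 157. Profit = 108 − 157 = -$49.
By producing, the firm covers all variable cost plus $72 of fixed cost; shutting down would lose the full $121.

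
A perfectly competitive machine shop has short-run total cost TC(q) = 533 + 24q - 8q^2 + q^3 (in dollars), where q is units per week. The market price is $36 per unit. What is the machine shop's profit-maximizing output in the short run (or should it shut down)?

Variable cost is VC = 24q - 8q^2 + q^3, so AVC = VC/q = 24 - 8q + q^2 and MC = dTC/dq = 24 - 16q + 3q^2.
AVC is minimized where dAVC/dq = -8 + 2q = 0, at q = 4; min AVC = 24 - 8·4 + 4^2 = $8.
Since P = $36 ≥ min AVC = $8, price covers variable cost and the firm should produce.
Solving P = MC: -12 - 16q + 3q^2 = 0 ⇒ q = -2/3 or 6. On the upward-sloping branch, q* = 6.
Check: AVC at q = 6 is $12 ≤ P, so revenue covers variable cost.
Profit = P·q − TC = 36·6 − 605 = -$389, a loss, but smaller than the $533 fixed cost the firm would lose by shutting down.

Produce at q = 6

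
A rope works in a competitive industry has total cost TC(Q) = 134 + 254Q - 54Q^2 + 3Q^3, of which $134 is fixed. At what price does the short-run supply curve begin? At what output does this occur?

Short-run supply begins at min AVC. From VC = 254Q - 54Q^2 + 3Q^3, AVC = 254 - 54Q + 3Q^2.
At the minimum of AVC, MC = AVC. MC = 254 - 108Q + 9Q^2; setting MC = AVC gives 6Q^2 - 54Q = 0, so Q = 9. min AVC = 11.
So the shutdown price is $11.

$11 per unit, at Q = 9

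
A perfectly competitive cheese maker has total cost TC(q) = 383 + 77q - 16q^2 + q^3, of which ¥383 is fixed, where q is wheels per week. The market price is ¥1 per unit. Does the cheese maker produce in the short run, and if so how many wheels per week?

From TC, MC = TC'(q) = 77 - 32q + 3q^2 and AVC = VC/q = 77 - 16q + q^2.
AVC hits its minimum where MC = AVC, at q = 8, giving min AVC = 77 - 16·8 + 8^2 = ¥13.
Since P = ¥1 < min AVC = ¥13, price fails to cover variable cost at any output.
Shutting down limits the loss to fixed cost, ¥383.

Shut down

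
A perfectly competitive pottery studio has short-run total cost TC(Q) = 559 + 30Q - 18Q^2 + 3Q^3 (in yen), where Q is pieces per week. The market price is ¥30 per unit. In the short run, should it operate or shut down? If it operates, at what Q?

Variable cost is VC = 30Q - 18Q^2 + 3Q^3, so AVC = VC/Q = 30 - 18Q + 3Q^2 and MC = dTC/dQ = 30 - 36Q + 9Q^2.
The AVC parabola has its vertex at Q = 18/6 = 3, where AVC = 30 - 18·3 + 3·3^2 = ¥3.
Since P = ¥30 ≥ min AVC = ¥3, price covers variable cost and the firm should produce.
Set P = MC: 30 = 30 - 36Q + 9Q^2 → -36Q + 9Q^2 = 0. The roots are Q = 0 and Q = 4; the profit-maximizing output is on the rising part of MC, so Q* = 4.
Check: AVC at Q = 4 is ¥6 ≤ P, so revenue covers variable cost.
Profit = P·Q − TC = 30·4 − 583 = -¥463, a loss, but smaller than the ¥559 fixed cost the firm would lose by shutting down.

Produce at Q = 4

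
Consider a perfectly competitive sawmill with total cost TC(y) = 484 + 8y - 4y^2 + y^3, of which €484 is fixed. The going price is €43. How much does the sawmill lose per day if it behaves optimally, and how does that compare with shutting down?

AVC = 8 - 4y + y^2 has its minimum €4 at y = 2; price €43 clears that bar, so the firm operates.
With MC = 8 - 8y + 3y^2, P = MC on the upward-sloping part at y* = 5.
TR = 43·5 = 215. TC = 484 + 65 = 549. Profit = 215 − 549 = -€334.
By producing, the firm covers all variable cost plus €150 of fixed cost; shutting down would lose the full €484.

Profit = -€334 at y = 5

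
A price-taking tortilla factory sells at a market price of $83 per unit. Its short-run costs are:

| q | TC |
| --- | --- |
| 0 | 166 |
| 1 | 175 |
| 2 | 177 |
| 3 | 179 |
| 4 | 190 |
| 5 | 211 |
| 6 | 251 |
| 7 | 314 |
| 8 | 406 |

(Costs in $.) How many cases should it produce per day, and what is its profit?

Profit at each row (π = 83q − TC): q=0: -166; q=1: -92; q=2: -11; q=3: 70; q=4: 142; q=5: 204; q=6: 247; q=7: 267; q=8: 258.
Profit is maximized at q = 7. AVC there is 148/7 = $21.14 ≤ P, so producing beats shutting down (which would give -$166).

q = 7; profit = $267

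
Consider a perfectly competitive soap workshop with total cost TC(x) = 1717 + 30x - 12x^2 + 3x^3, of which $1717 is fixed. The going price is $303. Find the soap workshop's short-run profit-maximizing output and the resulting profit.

AVC = 30 - 12x + 3x^2; min AVC = $18 at x = 2. Since P = $303 ≥ min AVC, the firm produces.
With MC = 30 - 24x + 9x^2, P = MC on the upward-sloping part at x* = 7.
TR = 303·7 = 2121. TC = 1717 + 651 = 2368. Profit = 2121 − 2368 = -$247.
By producing, the firm covers all variable cost plus $1470 of fixed cost; shutting down would lose the full $1717.

Profit = -$247 at x = 7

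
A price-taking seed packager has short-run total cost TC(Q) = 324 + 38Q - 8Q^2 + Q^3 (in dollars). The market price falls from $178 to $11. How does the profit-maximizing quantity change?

Output falls from 10 to 0 (the firm shuts down)

AVC = 38 - 8Q + Q^2, minimized at Q = 4 where min AVC = $22. MC = 38 - 16Q + 3Q^2.
At P = $178 ≥ min AVC, set P = MC on the rising branch: Q = 10.
At P = $11 < min AVC = $22, price no longer covers variable cost at any output, so the firm shuts down: Q = 0.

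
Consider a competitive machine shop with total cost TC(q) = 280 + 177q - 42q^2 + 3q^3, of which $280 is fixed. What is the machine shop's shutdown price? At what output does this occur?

$30 per unit, at q = 7

The firm shuts down when price falls below the minimum of average variable cost. AVC = VC/q = 177 - 42q + 3q^2.
dAVC/dq = -42 + 6q = 0 gives q = 7. min AVC = 177 - 42·7 + 3·7^2 = 30.
The firm shuts down for any P below $30.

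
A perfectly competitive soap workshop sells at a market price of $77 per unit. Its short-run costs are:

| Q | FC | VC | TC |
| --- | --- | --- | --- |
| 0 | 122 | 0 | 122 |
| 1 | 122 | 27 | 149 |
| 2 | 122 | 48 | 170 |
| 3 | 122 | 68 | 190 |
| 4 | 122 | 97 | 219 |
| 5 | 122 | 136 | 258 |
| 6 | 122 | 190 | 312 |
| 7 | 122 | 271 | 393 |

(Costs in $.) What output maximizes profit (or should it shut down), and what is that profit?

Tabulate TR − TC: Q=0: -122; Q=1: -72; Q=2: -16; Q=3: 41; Q=4: 89; Q=5: 127; Q=6: 150; Q=7: 146.
Profit is maximized at Q = 6. AVC there is 190/6 = $31.67 ≤ P, so producing beats shutting down (which would give -$122).

Q = 6; profit = $150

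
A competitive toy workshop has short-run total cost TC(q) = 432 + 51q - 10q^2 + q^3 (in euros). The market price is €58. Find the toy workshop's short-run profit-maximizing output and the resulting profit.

Profit = -€236 at q = 7

AVC = 51 - 10q + q^2 has its minimum €26 at q = 5; price €58 clears that bar, so the firm operates.
MC = 51 - 20q + 3q^2. Setting P = MC and taking the root on the rising branch gives q* = 7.
TR = 58·7 = 406. TC = 432 + 210 = 642. Profit = 406 − 642 = -€236.
That loss of €236 beats the €432 the firm would lose by shutting down; producing recovers €196 of fixed cost.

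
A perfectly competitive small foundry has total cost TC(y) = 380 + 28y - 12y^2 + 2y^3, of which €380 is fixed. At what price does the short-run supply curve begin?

The firm shuts down when price falls below the minimum of average variable cost. AVC = VC/y = 28 - 12y + 2y^2.
At the minimum of AVC, MC = AVC. MC = 28 - 24y + 6y^2; setting MC = AVC gives 4y^2 - 12y = 0, so y = 3. min AVC = 10.
The firm shuts down for any P below €10.

€10 per unit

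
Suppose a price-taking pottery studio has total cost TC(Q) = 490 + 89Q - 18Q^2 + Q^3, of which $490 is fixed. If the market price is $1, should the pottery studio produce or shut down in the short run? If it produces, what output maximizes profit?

From TC, MC = TC'(Q) = 89 - 36Q + 3Q^2 and AVC = VC/Q = 89 - 18Q + Q^2.
AVC is minimized where dAVC/dQ = -18 + 2Q = 0, at Q = 9; min AVC = 89 - 18·9 + 9^2 = $8.
P = $1 lies below min AVC = $8; no output level covers variable cost.
Shutting down limits the loss to fixed cost, $490.

Shut down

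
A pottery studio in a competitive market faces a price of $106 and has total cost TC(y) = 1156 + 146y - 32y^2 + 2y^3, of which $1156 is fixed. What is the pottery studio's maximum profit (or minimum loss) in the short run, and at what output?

AVC = 146 - 32y + 2y^2; min AVC = $18 at y = 8. Since P = $106 ≥ min AVC, the firm produces.
MC = 146 - 64y + 6y^2. Setting P = MC and taking the root on the rising branch gives y* = 10.
TR = 106·10 = 1060. TC = 1156 + 260 = 1416. Profit = 1060 − 1416 = -$356.
Shutting down would mean losing the fixed cost of $1156, so operating at a loss of $356 is better by $800.

Profit = -$356 at y = 10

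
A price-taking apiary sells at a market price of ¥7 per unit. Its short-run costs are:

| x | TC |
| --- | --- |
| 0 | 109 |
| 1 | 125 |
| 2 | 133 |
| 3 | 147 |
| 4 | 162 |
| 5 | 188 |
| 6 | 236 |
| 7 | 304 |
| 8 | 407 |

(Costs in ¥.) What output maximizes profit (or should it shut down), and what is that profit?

x = 0 (shut down); profit = -¥109

Compute π = P·x − TC at each output: x=0: -109; x=1: -118; x=2: -119; x=3: -126; x=4: -134; x=5: -153; x=6: -194; x=7: -255; x=8: -351.
Profit is highest at x = 0. Equivalently, the lowest AVC in the table is 24/2 ≈ ¥12 at x = 2, and P = ¥7 falls below it — price never covers variable cost, so the firm shuts down and loses only its fixed cost.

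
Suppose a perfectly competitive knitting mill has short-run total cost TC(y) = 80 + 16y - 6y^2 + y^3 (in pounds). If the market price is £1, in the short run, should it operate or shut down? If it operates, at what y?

Shut down

From TC, MC = TC'(y) = 16 - 12y + 3y^2 and AVC = VC/y = 16 - 6y + y^2.
The AVC parabola has its vertex at y = 6/2 = 3, where AVC = 16 - 6·3 + 3^2 = £7.
Since P = £1 < min AVC = £7, price fails to cover variable cost at any output.
Best response: produce nothing and absorb the £80 fixed cost.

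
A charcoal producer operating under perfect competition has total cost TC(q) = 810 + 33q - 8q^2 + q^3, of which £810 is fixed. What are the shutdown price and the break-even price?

Shutdown price = £17; break-even price = £132

Shutdown price = min AVC. AVC = 33 - 8q + q^2, with vertex at q = 4 and minimum £17.
ATC = 810/q + 33 - 8q + q^2. Setting dATC/dq = −810/q^2 − 8 + 2q = 0 gives q = 9 (since 2·9^3 − 8·9^2 = 810).
min ATC = 810/9 + 33 − 8·9 + 9^2 = £132. That is the break-even price.
For £17 ≤ P < £132 the firm produces at a loss; below £17 it shuts down.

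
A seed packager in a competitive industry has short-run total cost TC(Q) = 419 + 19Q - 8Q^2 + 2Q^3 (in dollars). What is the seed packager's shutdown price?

The firm shuts down when price falls below the minimum of average variable cost. AVC = VC/Q = 19 - 8Q + 2Q^2.
dAVC/dQ = -8 + 4Q = 0 gives Q = 2. min AVC = 19 - 8·2 + 2·2^2 = 11.
The firm shuts down for any P below $11.

$11 per unit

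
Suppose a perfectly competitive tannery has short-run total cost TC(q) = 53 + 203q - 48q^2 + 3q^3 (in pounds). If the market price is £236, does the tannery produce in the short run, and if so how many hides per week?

Produce at q = 11

From TC, MC = TC'(q) = 203 - 96q + 9q^2 and AVC = VC/q = 203 - 48q + 3q^2.
AVC is minimized where dAVC/dq = -48 + 6q = 0, at q = 8; min AVC = 203 - 48·8 + 3·8^2 = £11.
P = £236 exceeds min AVC = £11, so the firm stays open.
Solving P = MC: -33 - 96q + 9q^2 = 0 ⇒ q = -1/3 or 11. On the upward-sloping branch, q* = 11.
Check: AVC at q = 11 is £38 ≤ P, so revenue covers variable cost.
Profit = P·q − TC = 236·11 − 471 = £2125.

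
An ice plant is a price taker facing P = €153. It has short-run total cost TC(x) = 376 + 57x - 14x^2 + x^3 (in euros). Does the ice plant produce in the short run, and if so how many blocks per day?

Produce at x = 12

Variable cost is VC = 57x - 14x^2 + x^3, so AVC = VC/x = 57 - 14x + x^2 and MC = dTC/dx = 57 - 28x + 3x^2.
AVC hits its minimum where MC = AVC, at x = 7, giving min AVC = 57 - 14·7 + 7^2 = €8.
Since P = €153 ≥ min AVC = €8, price covers variable cost and the firm should produce.
P = MC gives -96 - 28x + 3x^2 = 0, with roots -8/3 and 12. Take the larger (rising MC): x* = 12.
Check: AVC at x = 12 is €33 ≤ P, so revenue covers variable cost.
Profit = P·x − TC = 153·12 − 772 = €1064.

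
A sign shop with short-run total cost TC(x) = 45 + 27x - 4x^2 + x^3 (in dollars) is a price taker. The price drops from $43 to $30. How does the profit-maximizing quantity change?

MC = 27 - 8x + 3x^2; the shutdown threshold is min AVC = $23 (at x = 2).
At P = $43 ≥ min AVC, set P = MC on the rising branch: x = 4.
At P = $30 ≥ min AVC, set P = MC: x = 3. The firm stays open but cuts output.

Output falls from 4 to 3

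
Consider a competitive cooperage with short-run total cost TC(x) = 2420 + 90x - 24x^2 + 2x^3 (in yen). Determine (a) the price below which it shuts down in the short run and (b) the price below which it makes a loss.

Shutdown price = ¥18; break-even price = ¥288

Shutdown price = min AVC. AVC = 90 - 24x + 2x^2, with vertex at x = 6 and minimum ¥18.
ATC = 2420/x + 90 - 24x + 2x^2. Setting dATC/dx = −2420/x^2 − 24 + 4x = 0 gives x = 11 (since 4·11^3 − 24·11^2 = 2420).
min ATC = 2420/11 + 90 − 24·11 + 2·11^2 = ¥288. That is the break-even price.
Between these two prices the firm operates at a loss; above ¥288 it earns a profit.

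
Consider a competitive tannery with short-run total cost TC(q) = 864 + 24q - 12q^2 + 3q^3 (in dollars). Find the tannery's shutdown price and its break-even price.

AVC = 24 - 12q + 3q^2; minimized at q = 2, giving min AVC = $12. That is the shutdown price.
ATC = 864/q + 24 - 12q + 3q^2. Setting dATC/dq = −864/q^2 − 12 + 6q = 0 gives q = 6 (since 6·6^3 − 12·6^2 = 864).
min ATC = 864/6 + 24 − 12·6 + 3·6^2 = $204. That is the break-even price.
For $12 ≤ P < $204 the firm produces at a loss; below $12 it shuts down.

Shutdown price = $12; break-even price = $204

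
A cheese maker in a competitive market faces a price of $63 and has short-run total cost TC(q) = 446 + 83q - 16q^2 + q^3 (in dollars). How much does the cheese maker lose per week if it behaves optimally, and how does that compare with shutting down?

AVC = 83 - 16q + q^2 has its minimum $19 at q = 8; price $63 clears that bar, so the firm operates.
MC = 83 - 32q + 3q^2. Setting P = MC and taking the root on the rising branch gives q* = 10.
TR = 63·10 = 630. TC = 446 + 230 = 676. Profit = 630 − 676 = -$46.
That loss of $46 beats the $446 the firm would lose by shutting down; producing recovers $400 of fixed cost.

Profit = -$46 at q = 10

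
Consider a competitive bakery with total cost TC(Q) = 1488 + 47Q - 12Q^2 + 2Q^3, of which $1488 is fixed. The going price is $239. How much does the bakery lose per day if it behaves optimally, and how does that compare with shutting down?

AVC = 47 - 12Q + 2Q^2 has its minimum $29 at Q = 3; price $239 clears that bar, so the firm operates.
MC = 47 - 24Q + 6Q^2. Setting P = MC and taking the root on the rising branch gives Q* = 8.
TR = 239·8 = 1912. TC = 1488 + 632 = 2120. Profit = 1912 − 2120 = -$208.
By producing, the firm covers all variable cost plus $1280 of fixed cost; shutting down would lose the full $1488.

Profit = -$208 at Q = 8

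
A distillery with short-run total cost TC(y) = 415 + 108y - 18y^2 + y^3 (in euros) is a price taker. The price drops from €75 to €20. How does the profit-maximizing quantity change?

Output falls from 11 to 0 (the firm shuts down)

MC = 108 - 36y + 3y^2; the shutdown threshold is min AVC = €27 (at y = 9).
With P = €75 above the shutdown price, P = MC gives y = 11.
At P = €20 < min AVC = €27, price no longer covers variable cost at any output, so the firm shuts down: y = 0.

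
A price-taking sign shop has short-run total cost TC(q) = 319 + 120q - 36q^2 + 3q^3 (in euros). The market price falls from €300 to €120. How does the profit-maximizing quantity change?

Output falls from 10 to 8

MC = 120 - 72q + 9q^2; the shutdown threshold is min AVC = €12 (at q = 6).
At P = €300 ≥ min AVC, set P = MC on the rising branch: q = 10.
At P = €120 ≥ min AVC, set P = MC: q = 8. The firm stays open but cuts output.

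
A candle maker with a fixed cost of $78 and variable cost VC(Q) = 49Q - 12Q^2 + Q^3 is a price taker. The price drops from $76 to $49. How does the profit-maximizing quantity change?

Output falls from 9 to 8

MC = 49 - 24Q + 3Q^2; the shutdown threshold is min AVC = $13 (at Q = 6).
With P = $76 above the shutdown price, P = MC gives Q = 9.
At P = $49 ≥ min AVC, set P = MC: Q = 8. The firm stays open but cuts output.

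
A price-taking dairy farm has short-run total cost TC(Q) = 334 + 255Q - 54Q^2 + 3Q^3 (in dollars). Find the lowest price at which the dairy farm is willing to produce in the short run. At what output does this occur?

The firm shuts down when price falls below the minimum of average variable cost. AVC = VC/Q = 255 - 54Q + 3Q^2.
At the minimum of AVC, MC = AVC. MC = 255 - 108Q + 9Q^2; setting MC = AVC gives 6Q^2 - 54Q = 0, so Q = 9. min AVC = 12.
For P < $12 the firm produces nothing.

$12 per unit, at Q = 9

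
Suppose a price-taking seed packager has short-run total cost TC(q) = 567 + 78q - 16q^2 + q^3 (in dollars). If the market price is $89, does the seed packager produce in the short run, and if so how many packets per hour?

Produce at q = 11

From TC, MC = TC'(q) = 78 - 32q + 3q^2 and AVC = VC/q = 78 - 16q + q^2.
AVC is minimized where dAVC/dq = -16 + 2q = 0, at q = 8; min AVC = 78 - 16·8 + 8^2 = $14.
Because $89 ≥ $14, revenue can cover variable cost; the firm operates.
Solving P = MC: -11 - 32q + 3q^2 = 0 ⇒ q = -1/3 or 11. On the upward-sloping branch, q* = 11.
Check: AVC at q = 11 is $23 ≤ P, so revenue covers variable cost.
Profit = P·q − TC = 89·11 − 820 = $159.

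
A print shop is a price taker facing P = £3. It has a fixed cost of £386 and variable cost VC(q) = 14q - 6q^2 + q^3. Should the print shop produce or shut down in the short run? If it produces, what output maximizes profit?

Variable cost is VC = 14q - 6q^2 + q^3, so AVC = VC/q = 14 - 6q + q^2 and MC = dTC/dq = 14 - 12q + 3q^2.
The AVC parabola has its vertex at q = 6/2 = 3, where AVC = 14 - 6·3 + 3^2 = £5.
With P < min AVC (£3 < £5), every unit sold adds to the loss.
The firm minimizes its loss by shutting down and losing only its fixed cost of £386.

Shut down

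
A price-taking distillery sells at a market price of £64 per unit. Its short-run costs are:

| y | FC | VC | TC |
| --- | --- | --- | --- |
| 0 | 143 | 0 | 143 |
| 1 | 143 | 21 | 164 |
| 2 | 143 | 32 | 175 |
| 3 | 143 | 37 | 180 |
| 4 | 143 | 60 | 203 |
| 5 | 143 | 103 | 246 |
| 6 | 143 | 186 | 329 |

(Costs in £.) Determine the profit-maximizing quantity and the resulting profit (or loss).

Profit at each row (π = 64y − TC): y=0: -143; y=1: -100; y=2: -47; y=3: 12; y=4: 53; y=5: 74; y=6: 55.
Profit is maximized at y = 5. AVC there is 103/5 = £20.60 ≤ P, so producing beats shutting down (which would give -£143).

y = 5; profit = £74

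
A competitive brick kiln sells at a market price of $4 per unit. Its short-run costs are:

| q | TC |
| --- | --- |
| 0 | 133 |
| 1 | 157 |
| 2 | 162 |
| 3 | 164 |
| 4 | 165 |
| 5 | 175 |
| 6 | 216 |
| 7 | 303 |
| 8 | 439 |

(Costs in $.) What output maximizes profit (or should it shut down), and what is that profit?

Compute π = P·q − TC at each output: q=0: -133; q=1: -153; q=2: -154; q=3: -152; q=4: -149; q=5: -155; q=6: -192; q=7: -275; q=8: -407.
Profit is highest at q = 0. Equivalently, the lowest AVC in the table is 32/4 ≈ $8 at q = 4, and P = $4 falls below it — price never covers variable cost, so the firm shuts down and loses only its fixed cost.

q = 0 (shut down); profit = -$133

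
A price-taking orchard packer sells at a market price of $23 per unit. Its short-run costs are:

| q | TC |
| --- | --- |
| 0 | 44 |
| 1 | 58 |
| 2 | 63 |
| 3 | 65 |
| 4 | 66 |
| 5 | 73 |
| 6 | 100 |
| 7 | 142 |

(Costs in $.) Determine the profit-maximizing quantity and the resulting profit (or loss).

Compute π = P·q − TC at each output: q=0: -44; q=1: -35; q=2: -17; q=3: 4; q=4: 26; q=5: 42; q=6: 38; q=7: 19.
Profit is maximized at q = 5. AVC there is 29/5 = $5.80 ≤ P, so producing beats shutting down (which would give -$44).

q = 5; profit = $42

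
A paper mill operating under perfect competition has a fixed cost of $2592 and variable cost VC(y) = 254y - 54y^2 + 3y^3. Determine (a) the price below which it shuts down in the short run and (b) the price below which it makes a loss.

Shutdown price = $11; break-even price = $254

AVC = 254 - 54y + 3y^2; minimized at y = 9, giving min AVC = $11. That is the shutdown price.
ATC = 2592/y + 254 - 54y + 3y^2. Setting dATC/dy = −2592/y^2 − 54 + 6y = 0 gives y = 12 (since 6·12^3 − 54·12^2 = 2592).
min ATC = 2592/12 + 254 − 54·12 + 3·12^2 = $254. That is the break-even price.
For $11 ≤ P < $254 the firm produces at a loss; below $11 it shuts down.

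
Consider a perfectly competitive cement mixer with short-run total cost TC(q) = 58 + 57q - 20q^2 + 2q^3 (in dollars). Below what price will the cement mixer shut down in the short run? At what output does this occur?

The shutdown price is the minimum of AVC. VC = 57q - 20q^2 + 2q^3, so AVC = 57 - 20q + 2q^2.
dAVC/dq = -20 + 4q = 0 gives q = 5. min AVC = 57 - 20·5 + 2·5^2 = 7.
The firm shuts down for any P below $7.

$7 per unit, at q = 5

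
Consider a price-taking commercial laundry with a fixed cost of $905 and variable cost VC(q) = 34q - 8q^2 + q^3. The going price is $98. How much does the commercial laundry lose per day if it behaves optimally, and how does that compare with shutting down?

Profit = -$393 at q = 8

AVC = 34 - 8q + q^2; min AVC = $18 at q = 4. Since P = $98 ≥ min AVC, the firm produces.
MC = 34 - 16q + 3q^2. Setting P = MC and taking the root on the rising branch gives q* = 8.
TR = 98·8 = 784. TC = 905 + 272 = 1177. Profit = 784 − 1177 = -$393.
That loss of $393 beats the $905 the firm would lose by shutting down; producing recovers $512 of fixed cost.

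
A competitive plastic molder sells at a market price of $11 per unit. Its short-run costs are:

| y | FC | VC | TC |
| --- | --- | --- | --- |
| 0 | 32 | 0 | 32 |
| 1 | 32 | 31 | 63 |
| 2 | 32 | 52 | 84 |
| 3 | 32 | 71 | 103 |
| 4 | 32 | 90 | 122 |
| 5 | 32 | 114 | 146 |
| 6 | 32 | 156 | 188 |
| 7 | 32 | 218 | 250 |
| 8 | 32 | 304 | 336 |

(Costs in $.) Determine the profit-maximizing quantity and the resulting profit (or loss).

Compute π = P·y − TC at each output: y=0: -32; y=1: -52; y=2: -62; y=3: -70; y=4: -78; y=5: -91; y=6: -122; y=7: -173; y=8: -248.
Profit is highest at y = 0. Equivalently, the lowest AVC in the table is 90/4 ≈ $22.50 at y = 4, and P = $11 falls below it — price never covers variable cost, so the firm shuts down and loses only its fixed cost.

y = 0 (shut down); profit = -$32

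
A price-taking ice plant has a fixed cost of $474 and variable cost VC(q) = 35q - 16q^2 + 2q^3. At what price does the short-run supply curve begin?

The firm shuts down when price falls below the minimum of average variable cost. AVC = VC/q = 35 - 16q + 2q^2.
dAVC/dq = -16 + 4q = 0 gives q = 4. min AVC = 35 - 16·4 + 2·4^2 = 3.
For P < $3 the firm produces nothing.

$3 per unit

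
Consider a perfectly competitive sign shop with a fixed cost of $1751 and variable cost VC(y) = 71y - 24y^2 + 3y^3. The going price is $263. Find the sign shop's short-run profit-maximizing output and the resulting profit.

Profit = -$215 at y = 8

AVC = 71 - 24y + 3y^2 has its minimum $23 at y = 4; price $263 clears that bar, so the firm operates.
With MC = 71 - 48y + 9y^2, P = MC on the upward-sloping part at y* = 8.
TR = 263·8 = 2104. TC = 1751 + 568 = 2319. Profit = 2104 − 2319 = -$215.
Shutting down would mean losing the fixed cost of $1751, so operating at a loss of $215 is better by $1536.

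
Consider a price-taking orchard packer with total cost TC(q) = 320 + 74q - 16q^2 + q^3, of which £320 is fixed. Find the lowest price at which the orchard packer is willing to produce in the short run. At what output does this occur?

£10 per unit, at q = 8

Short-run supply begins at min AVC. From VC = 74q - 16q^2 + q^3, AVC = 74 - 16q + q^2.
At the minimum of AVC, MC = AVC. MC = 74 - 32q + 3q^2; setting MC = AVC gives 2q^2 - 16q = 0, so q = 8. min AVC = 10.
So the shutdown price is £10.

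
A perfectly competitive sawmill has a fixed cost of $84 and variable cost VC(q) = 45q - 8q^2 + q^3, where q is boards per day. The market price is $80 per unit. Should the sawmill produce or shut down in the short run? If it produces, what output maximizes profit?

Produce at q = 7

From TC, MC = TC'(q) = 45 - 16q + 3q^2 and AVC = VC/q = 45 - 8q + q^2.
The AVC parabola has its vertex at q = 8/2 = 4, where AVC = 45 - 8·4 + 4^2 = $29.
P = $80 exceeds min AVC = $29, so the firm stays open.
P = MC gives -35 - 16q + 3q^2 = 0, with roots -5/3 and 7. Take the larger (rising MC): q* = 7.
Check: AVC at q = 7 is $38 ≤ P, so revenue covers variable cost.
Profit = P·q − TC = 80·7 − 350 = $210.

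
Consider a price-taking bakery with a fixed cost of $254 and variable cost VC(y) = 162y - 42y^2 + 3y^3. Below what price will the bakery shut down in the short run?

Short-run supply begins at min AVC. From VC = 162y - 42y^2 + 3y^3, AVC = 162 - 42y + 3y^2.
dAVC/dy = -42 + 6y = 0 gives y = 7. min AVC = 162 - 42·7 + 3·7^2 = 15.
For P < $15 the firm produces nothing.

$15 per unit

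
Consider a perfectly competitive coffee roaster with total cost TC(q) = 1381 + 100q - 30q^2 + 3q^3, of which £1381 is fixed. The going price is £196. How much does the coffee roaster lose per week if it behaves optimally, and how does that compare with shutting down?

Profit = -£229 at q = 8

AVC = 100 - 30q + 3q^2 has its minimum £25 at q = 5; price £196 clears that bar, so the firm operates.
MC = 100 - 60q + 9q^2. Setting P = MC and taking the root on the rising branch gives q* = 8.
TR = 196·8 = 1568. TC = 1381 + 416 = 1797. Profit = 1568 − 1797 = -£229.
That loss of £229 beats the £1381 the firm would lose by shutting down; producing recovers £1152 of fixed cost.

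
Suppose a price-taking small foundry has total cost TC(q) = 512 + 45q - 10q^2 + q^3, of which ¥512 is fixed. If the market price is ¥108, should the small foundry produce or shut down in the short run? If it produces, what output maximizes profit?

Produce at q = 9

From TC, MC = TC'(q) = 45 - 20q + 3q^2 and AVC = VC/q = 45 - 10q + q^2.
The AVC parabola has its vertex at q = 10/2 = 5, where AVC = 45 - 10·5 + 5^2 = ¥20.
Since P = ¥108 ≥ min AVC = ¥20, price covers variable cost and the firm should produce.
Solving P = MC: -63 - 20q + 3q^2 = 0 ⇒ q = -7/3 or 9. On the upward-sloping branch, q* = 9.
Check: AVC at q = 9 is ¥36 ≤ P, so revenue covers variable cost.
Profit = P·q − TC = 108·9 − 836 = ¥136.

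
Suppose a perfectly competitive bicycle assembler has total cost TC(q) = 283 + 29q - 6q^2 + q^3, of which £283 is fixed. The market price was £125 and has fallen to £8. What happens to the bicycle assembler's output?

Output falls from 8 to 0 (the firm shuts down)

AVC = 29 - 6q + q^2, minimized at q = 3 where min AVC = £20. MC = 29 - 12q + 3q^2.
At P = £125 ≥ min AVC, set P = MC on the rising branch: q = 8.
At P = £8 < min AVC = £20, price no longer covers variable cost at any output, so the firm shuts down: q = 0.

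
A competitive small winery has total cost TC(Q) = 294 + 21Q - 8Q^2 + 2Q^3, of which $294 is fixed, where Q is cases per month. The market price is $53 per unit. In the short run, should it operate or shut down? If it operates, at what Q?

Produce at Q = 4

Variable cost is VC = 21Q - 8Q^2 + 2Q^3, so AVC = VC/Q = 21 - 8Q + 2Q^2 and MC = dTC/dQ = 21 - 16Q + 6Q^2.
The AVC parabola has its vertex at Q = 8/4 = 2, where AVC = 21 - 8·2 + 2·2^2 = $13.
P = $53 exceeds min AVC = $13, so the firm stays open.
P = MC gives -32 - 16Q + 6Q^2 = 0, with roots -4/3 and 4. Take the larger (rising MC): Q* = 4.
Check: AVC at Q = 4 is $21 ≤ P, so revenue covers variable cost.
Profit = P·Q − TC = 53·4 − 378 = -$166, a loss, but smaller than the $294 fixed cost the firm would lose by shutting down.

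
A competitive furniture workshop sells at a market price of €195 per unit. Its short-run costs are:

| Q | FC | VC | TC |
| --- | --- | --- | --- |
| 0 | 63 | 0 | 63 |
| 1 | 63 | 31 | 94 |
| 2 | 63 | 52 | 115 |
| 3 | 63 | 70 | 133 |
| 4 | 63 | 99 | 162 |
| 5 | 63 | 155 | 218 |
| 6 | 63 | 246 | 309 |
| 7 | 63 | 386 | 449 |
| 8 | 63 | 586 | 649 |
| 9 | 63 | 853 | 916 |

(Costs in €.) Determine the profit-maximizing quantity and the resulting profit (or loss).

Q = 7; profit = €916

Tabulate TR − TC: Q=0: -63; Q=1: 101; Q=2: 275; Q=3: 452; Q=4: 618; Q=5: 757; Q=6: 861; Q=7: 916; Q=8: 911; Q=9: 839.
Profit is maximized at Q = 7. AVC there is 386/7 = €55.14 ≤ P, so producing beats shutting down (which would give -€63).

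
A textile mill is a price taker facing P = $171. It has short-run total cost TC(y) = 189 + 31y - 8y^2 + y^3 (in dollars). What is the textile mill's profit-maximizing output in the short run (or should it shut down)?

Produce at y = 10

Variable cost is VC = 31y - 8y^2 + y^3, so AVC = VC/y = 31 - 8y + y^2 and MC = dTC/dy = 31 - 16y + 3y^2.
The AVC parabola has its vertex at y = 8/2 = 4, where AVC = 31 - 8·4 + 4^2 = $15.
Because $171 ≥ $15, revenue can cover variable cost; the firm operates.
Set P = MC: 171 = 31 - 16y + 3y^2 → -140 - 16y + 3y^2 = 0. The roots are y = -14/3 and y = 10; the profit-maximizing output is on the rising part of MC, so y* = 10.
Check: AVC at y = 10 is $51 ≤ P, so revenue covers variable cost.
Profit = P·y − TC = 171·10 − 699 = $1011.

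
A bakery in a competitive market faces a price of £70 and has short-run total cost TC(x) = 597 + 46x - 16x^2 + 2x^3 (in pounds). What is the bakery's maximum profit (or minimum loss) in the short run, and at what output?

AVC = 46 - 16x + 2x^2 has its minimum £14 at x = 4; price £70 clears that bar, so the firm operates.
MC = 46 - 32x + 6x^2. Setting P = MC and taking the root on the rising branch gives x* = 6.
TR = 70·6 = 420. TC = 597 + 132 = 729. Profit = 420 − 729 = -£309.
That loss of £309 beats the £597 the firm would lose by shutting down; producing recovers £288 of fixed cost.

Profit = -£309 at x = 6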